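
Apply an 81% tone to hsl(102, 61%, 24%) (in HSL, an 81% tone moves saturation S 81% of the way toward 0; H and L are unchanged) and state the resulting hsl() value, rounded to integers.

hsl(102, 12%, 24%)

S moves 81% from 61 toward 0: 61 − 49.41 = 11.59 → 12.
H and L are unchanged.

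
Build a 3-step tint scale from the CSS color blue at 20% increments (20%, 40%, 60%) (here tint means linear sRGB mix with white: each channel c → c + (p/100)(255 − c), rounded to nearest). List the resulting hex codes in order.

CSS blue is rgb(0, 0, 255).
20%: (0 + 51 = 51→51, 0 + 51 = 51→51, 255→255) → #3333ff
40%: (0 + 102 = 102→102, 0 + 102 = 102→102, 255→255) → #6666ff
60%: (0 + 153 = 153→153, 0 + 153 = 153→153, 255→255) → #9999ff

#3333ff, #6666ff, #9999ff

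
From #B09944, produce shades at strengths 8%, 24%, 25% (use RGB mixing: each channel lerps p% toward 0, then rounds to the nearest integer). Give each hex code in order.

#A28D3F, #867434, #847333

#B09944 is rgb(176, 153, 68).
8%: (176 − 14.08 = 161.92→162, 153 − 12.24 = 140.76→141, 68 − 5.44 = 62.56→63) → #A28D3F
24%: (176 − 42.24 = 133.76→134, 153 − 36.72 = 116.28→116, 68 − 16.32 = 51.68→52) → #867434
25%: (176 − 44 = 132→132, 153 − 38.25 = 114.75→115, 68 − 17 = 51→51) → #847333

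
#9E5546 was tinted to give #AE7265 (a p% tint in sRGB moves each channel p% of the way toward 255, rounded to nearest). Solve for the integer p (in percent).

#9E5546 is rgb(158, 85, 70); #AE7265 is rgb(174, 114, 101).
On the B channel (widest range): 101 ≈ 70 + (p/100)(255 − 70), so p ≈ 100×(101 − 70)/(255 − 70) = 3100/185 = 16.76.
p = 17 reproduces all three channels after rounding.

17%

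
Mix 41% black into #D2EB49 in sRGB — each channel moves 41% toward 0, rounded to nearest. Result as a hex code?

#D2EB49 is rgb(210, 235, 73).
A 41% shade moves each channel 41% toward 0:
  R: 210 + 0.41×(0−210) = 210 − 86.1 = 123.9 → 124
  G: 235 + 0.41×(0−235) = 235 − 96.35 = 138.65 → 139
  B: 73 + 0.41×(0−73) = 73 − 29.93 = 43.07 → 43
rgb(124, 139, 43) = #7C8B2B.

#7C8B2B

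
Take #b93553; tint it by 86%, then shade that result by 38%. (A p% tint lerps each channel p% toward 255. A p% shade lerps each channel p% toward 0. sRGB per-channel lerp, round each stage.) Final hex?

#988d8f

#b93553 is rgb(185, 53, 83).
Lerp each channel 86% toward 255:
  R: 185 + 60.2 = 245.2 → 245
  G: 53 + 0.86×(255−53) = 53 + 173.72 = 226.72 → 227
  B: 83 + 147.92 = 230.92 → 231
After the tint: rgb(245, 227, 231) = #f5e3e7.
A 38% shade moves each channel 38% toward 0:
  R: 245 − 93.1 = 151.9 → 152
  G: 227 − 86.26 = 140.74 → 141
  B: 231 − 87.78 = 143.22 → 143
rgb(152, 141, 143) = #988d8f.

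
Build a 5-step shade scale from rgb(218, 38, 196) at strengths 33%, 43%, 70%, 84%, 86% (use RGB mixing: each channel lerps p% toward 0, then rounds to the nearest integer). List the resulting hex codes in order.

33%: (218 − 71.94 = 146.06→146, 38 − 12.54 = 25.46→25, 196 − 64.68 = 131.32→131) → #921983
43%: (218 − 93.74 = 124.26→124, 38 − 16.34 = 21.66→22, 196 − 84.28 = 111.72→112) → #7c1670
70%: (218 − 152.6 = 65.4→65, 38 − 26.6 = 11.4→11, 196 − 137.2 = 58.8→59) → #410b3b
84%: (218 − 183.12 = 34.88→35, 38 − 31.92 = 6.08→6, 196 − 164.64 = 31.36→31) → #23061f
86%: (218 − 187.48 = 30.52→31, 38 − 32.68 = 5.32→5, 196 − 168.56 = 27.44→27) → #1f051b

#921983, #7c1670, #410b3b, #23061f, #1f051b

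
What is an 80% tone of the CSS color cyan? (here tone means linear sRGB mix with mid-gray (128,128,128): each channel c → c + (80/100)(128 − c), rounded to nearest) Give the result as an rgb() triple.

CSS cyan is rgb(0, 255, 255).
Lerp each channel 80% toward 128:
  R: 0 + 0.8×(128−0) = 0 + 102.4 = 102.4 → 102
  G: 255 + 0.8×(128−255) = 255 − 101.6 = 153.4 → 153
  B: 255 + 0.8×(128−255) = 255 − 101.6 = 153.4 → 153

rgb(102, 153, 153)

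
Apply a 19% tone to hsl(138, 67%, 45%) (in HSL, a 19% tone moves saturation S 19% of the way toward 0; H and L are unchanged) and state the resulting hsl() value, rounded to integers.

hsl(138, 54%, 45%)

S moves 19% from 67 toward 0: 67 − 12.73 = 54.27 → 54.
H and L are unchanged.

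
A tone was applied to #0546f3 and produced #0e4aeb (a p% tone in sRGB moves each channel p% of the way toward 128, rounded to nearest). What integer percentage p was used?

#0546f3 is rgb(5, 70, 243); #0e4aeb is rgb(14, 74, 235).
On the R channel (widest range): 14 ≈ 5 + (p/100)(128 − 5), so p ≈ 100×(14 − 5)/(128 − 5) = 900/123 = 7.32.
p = 7 reproduces all three channels after rounding.

7%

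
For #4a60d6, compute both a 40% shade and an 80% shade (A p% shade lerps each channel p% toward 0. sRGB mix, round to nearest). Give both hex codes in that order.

#4a60d6 is rgb(74, 96, 214).
40% shade:
  R: 74 + 0.4×(0−74) = 74 − 29.6 = 44.4 → 44
  G: 96 − 38.4 = 57.6 → 58
  B: 214 − 85.6 = 128.4 → 128
  → #2c3a80
80% shade:
  R: 74 + 0.8×(0−74) = 74 − 59.2 = 14.8 → 15
  G: 96 − 76.8 = 19.2 → 19
  B: 214 − 171.2 = 42.8 → 43
  → #0f132b

#2c3a80, #0f132b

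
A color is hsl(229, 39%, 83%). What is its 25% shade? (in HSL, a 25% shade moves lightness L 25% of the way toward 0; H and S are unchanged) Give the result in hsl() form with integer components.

hsl(229, 39%, 62%)

L moves 25% from 83 toward 0: 83 − 20.75 = 62.25 → 62.
H and S are unchanged.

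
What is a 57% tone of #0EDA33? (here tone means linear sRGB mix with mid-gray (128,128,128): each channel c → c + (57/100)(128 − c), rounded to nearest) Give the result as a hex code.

#4FA75F

#0EDA33 is rgb(14, 218, 51).
Per channel, c → c + 0.57(128 − c):
  R: 14 + 64.98 = 78.98 → 79
  G: 218 + 0.57×(128−218) = 218 − 51.3 = 166.7 → 167
  B: 51 + 0.57×(128−51) = 51 + 43.89 = 94.89 → 95
rgb(79, 167, 95) = #4FA75F.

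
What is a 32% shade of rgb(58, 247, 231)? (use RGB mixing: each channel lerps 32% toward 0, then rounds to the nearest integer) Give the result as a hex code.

Per channel, c → c + 0.32(0 − c):
  R: 58 + 0.32×(0−58) = 58 − 18.56 = 39.44 → 39
  G: 247 − 79.04 = 167.96 → 168
  B: 231 − 73.92 = 157.08 → 157
rgb(39, 168, 157) = #27A89D.

#27A89D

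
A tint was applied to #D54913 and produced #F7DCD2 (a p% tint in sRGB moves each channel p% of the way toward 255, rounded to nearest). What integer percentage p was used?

#D54913 is rgb(213, 73, 19); #F7DCD2 is rgb(247, 220, 210).
On the B channel (widest range): 210 ≈ 19 + (p/100)(255 − 19), so p ≈ 100×(210 − 19)/(255 − 19) = 19100/236 = 80.93.
p = 81 reproduces all three channels after rounding.

81%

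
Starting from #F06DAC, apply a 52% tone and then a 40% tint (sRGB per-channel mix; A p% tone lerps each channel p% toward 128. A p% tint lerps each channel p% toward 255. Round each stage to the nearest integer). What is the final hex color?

#F06DAC is rgb(240, 109, 172).
Per channel, c → c + 0.52(128 − c):
  R: 240 + 0.52×(128−240) = 240 − 58.24 = 181.76 → 182
  G: 109 + 9.88 = 118.88 → 119
  B: 172 − 22.88 = 149.12 → 149
After the tone: rgb(182, 119, 149) = #B67795.
A 40% tint moves each channel 40% toward 255:
  R: 182 + 0.4×(255−182) = 182 + 29.2 = 211.2 → 211
  G: 119 + 0.4×(255−119) = 119 + 54.4 = 173.4 → 173
  B: 149 + 0.4×(255−149) = 149 + 42.4 = 191.4 → 191
rgb(211, 173, 191) = #D3ADBF.

#D3ADBF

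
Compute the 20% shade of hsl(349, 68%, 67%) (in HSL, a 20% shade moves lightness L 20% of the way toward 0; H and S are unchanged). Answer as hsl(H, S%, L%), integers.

L moves 20% from 67 toward 0: 67 − 13.4 = 53.6 → 54.
H and S are unchanged.

hsl(349, 68%, 54%)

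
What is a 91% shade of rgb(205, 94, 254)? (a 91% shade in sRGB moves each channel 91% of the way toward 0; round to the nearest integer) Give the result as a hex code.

Per channel, c → c + 0.91(0 − c):
  R: 205 + 0.91×(0−205) = 205 − 186.55 = 18.45 → 18
  G: 94 + 0.91×(0−94) = 94 − 85.54 = 8.46 → 8
  B: 254 + 0.91×(0−254) = 254 − 231.14 = 22.86 → 23
rgb(18, 8, 23) = #120817.

#120817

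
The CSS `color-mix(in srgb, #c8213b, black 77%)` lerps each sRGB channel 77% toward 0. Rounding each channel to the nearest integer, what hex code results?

#2e080e

#c8213b is rgb(200, 33, 59).
Lerp each channel 77% toward 0:
  R: 200 + 0.77×(0−200) = 200 − 154 = 46 → 46
  G: 33 − 25.41 = 7.59 → 8
  B: 59 − 45.43 = 13.57 → 14
rgb(46, 8, 14) = #2e080e.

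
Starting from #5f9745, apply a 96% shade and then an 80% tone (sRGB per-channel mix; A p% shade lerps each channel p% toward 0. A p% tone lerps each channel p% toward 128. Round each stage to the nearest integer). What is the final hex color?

#676867

#5f9745 is rgb(95, 151, 69).
Lerp each channel 96% toward 0:
  R: 95 − 91.2 = 3.8 → 4
  G: 151 − 144.96 = 6.04 → 6
  B: 69 − 66.24 = 2.76 → 3
After the shade: rgb(4, 6, 3) = #040603.
Lerp each channel 80% toward 128:
  R: 4 + 0.8×(128−4) = 4 + 99.2 = 103.2 → 103
  G: 6 + 0.8×(128−6) = 6 + 97.6 = 103.6 → 104
  B: 3 + 0.8×(128−3) = 3 + 100 = 103 → 103
rgb(103, 104, 103) = #676867.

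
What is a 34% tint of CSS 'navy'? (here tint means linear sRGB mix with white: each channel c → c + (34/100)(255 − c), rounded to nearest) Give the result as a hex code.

CSS navy is rgb(0, 0, 128).
A 34% tint moves each channel 34% toward 255:
  R: 0 + 0.34×(255−0) = 0 + 86.7 = 86.7 → 87
  G: 0 + 86.7 = 86.7 → 87
  B: 128 + 0.34×(255−128) = 128 + 43.18 = 171.18 → 171
rgb(87, 87, 171) = #5757ab.

#5757ab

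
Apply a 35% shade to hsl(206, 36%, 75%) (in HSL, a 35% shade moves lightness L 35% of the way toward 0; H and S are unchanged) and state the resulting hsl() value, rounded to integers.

L moves 35% from 75 toward 0: 75 − 26.25 = 48.75 → 49.
H and S are unchanged.

hsl(206, 36%, 49%)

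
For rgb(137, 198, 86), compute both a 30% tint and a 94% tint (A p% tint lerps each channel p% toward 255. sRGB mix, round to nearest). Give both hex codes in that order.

30% tint:
  R: 137 + 35.4 = 172.4 → 172
  G: 198 + 17.1 = 215.1 → 215
  B: 86 + 50.7 = 136.7 → 137
  → #acd789
94% tint:
  R: 137 + 0.94×(255−137) = 137 + 110.92 = 247.92 → 248
  G: 198 + 0.94×(255−198) = 198 + 53.58 = 251.58 → 252
  B: 86 + 158.86 = 244.86 → 245
  → #f8fcf5

#acd789, #f8fcf5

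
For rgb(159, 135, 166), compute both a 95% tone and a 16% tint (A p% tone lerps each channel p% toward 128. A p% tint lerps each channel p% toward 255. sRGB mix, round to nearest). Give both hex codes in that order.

95% tone:
  R: 159 − 29.45 = 129.55 → 130
  G: 135 + 0.95×(128−135) = 135 − 6.65 = 128.35 → 128
  B: 166 + 0.95×(128−166) = 166 − 36.1 = 129.9 → 130
  → #828082
16% tint:
  R: 159 + 15.36 = 174.36 → 174
  G: 135 + 0.16×(255−135) = 135 + 19.2 = 154.2 → 154
  B: 166 + 0.16×(255−166) = 166 + 14.24 = 180.24 → 180
  → #ae9ab4

#828082, #ae9ab4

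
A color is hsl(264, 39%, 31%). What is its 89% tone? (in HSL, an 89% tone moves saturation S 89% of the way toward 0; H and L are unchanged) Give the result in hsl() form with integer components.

S moves 89% from 39 toward 0: 39 − 34.71 = 4.29 → 4.
H and L are unchanged.

hsl(264, 4%, 31%)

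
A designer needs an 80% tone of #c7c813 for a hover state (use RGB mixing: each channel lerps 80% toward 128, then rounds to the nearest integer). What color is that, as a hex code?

#c7c813 is rgb(199, 200, 19).
Per channel, c → c + 0.8(128 − c):
  R: 199 + 0.8×(128−199) = 199 − 56.8 = 142.2 → 142
  G: 200 − 57.6 = 142.4 → 142
  B: 19 + 0.8×(128−19) = 19 + 87.2 = 106.2 → 106
rgb(142, 142, 106) = #8e8e6a.

#8e8e6a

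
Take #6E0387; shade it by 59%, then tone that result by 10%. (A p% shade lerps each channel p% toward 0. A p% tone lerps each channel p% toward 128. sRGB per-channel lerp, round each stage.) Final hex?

#6E0387 is rgb(110, 3, 135).
Lerp each channel 59% toward 0:
  R: 110 − 64.9 = 45.1 → 45
  G: 3 + 0.59×(0−3) = 3 − 1.77 = 1.23 → 1
  B: 135 − 79.65 = 55.35 → 55
After the shade: rgb(45, 1, 55) = #2D0137.
A 10% tone moves each channel 10% toward 128:
  R: 45 + 8.3 = 53.3 → 53
  G: 1 + 0.1×(128−1) = 1 + 12.7 = 13.7 → 14
  B: 55 + 7.3 = 62.3 → 62
rgb(53, 14, 62) = #350E3E.

#350E3E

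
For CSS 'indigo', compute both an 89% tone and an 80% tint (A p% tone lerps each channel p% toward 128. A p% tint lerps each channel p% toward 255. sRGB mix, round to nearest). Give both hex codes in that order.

#7A7280, #DBCCE6

CSS indigo is rgb(75, 0, 130).
89% tone:
  R: 75 + 0.89×(128−75) = 75 + 47.17 = 122.17 → 122
  G: 0 + 0.89×(128−0) = 0 + 113.92 = 113.92 → 114
  B: 130 + 0.89×(128−130) = 130 − 1.78 = 128.22 → 128
  → #7A7280
80% tint:
  R: 75 + 144 = 219 → 219
  G: 0 + 204 = 204 → 204
  B: 130 + 100 = 230 → 230
  → #DBCCE6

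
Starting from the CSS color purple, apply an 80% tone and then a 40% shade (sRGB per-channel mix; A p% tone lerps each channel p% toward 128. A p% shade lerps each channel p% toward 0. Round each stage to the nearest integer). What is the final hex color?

CSS purple is rgb(128, 0, 128).
Lerp each channel 80% toward 128:
  R: 128 + 0.8×(128−128) = 128 + 0 = 128 → 128
  G: 0 + 0.8×(128−0) = 0 + 102.4 = 102.4 → 102
  B: 128 + 0.8×(128−128) = 128 + 0 = 128 → 128
After the tone: rgb(128, 102, 128) = #806680.
Lerp each channel 40% toward 0:
  R: 128 − 51.2 = 76.8 → 77
  G: 102 + 0.4×(0−102) = 102 − 40.8 = 61.2 → 61
  B: 128 + 0.4×(0−128) = 128 − 51.2 = 76.8 → 77
rgb(77, 61, 77) = #4D3D4D.

#4D3D4D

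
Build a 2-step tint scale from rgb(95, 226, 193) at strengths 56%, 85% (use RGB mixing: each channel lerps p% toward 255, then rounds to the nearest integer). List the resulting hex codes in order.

56%: (95 + 89.6 = 184.6→185, 226 + 16.24 = 242.24→242, 193 + 34.72 = 227.72→228) → #b9f2e4
85%: (95 + 136 = 231→231, 226 + 24.65 = 250.65→251, 193 + 52.7 = 245.7→246) → #e7fbf6

#b9f2e4, #e7fbf6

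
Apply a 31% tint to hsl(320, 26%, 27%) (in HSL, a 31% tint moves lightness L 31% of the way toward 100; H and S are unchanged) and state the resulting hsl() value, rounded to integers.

hsl(320, 26%, 50%)

L moves 31% from 27 toward 100: 27 + 22.63 = 49.63 → 50.
H and S are unchanged.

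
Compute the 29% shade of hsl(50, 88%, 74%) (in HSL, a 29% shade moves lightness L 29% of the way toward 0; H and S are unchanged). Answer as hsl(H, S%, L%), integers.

L moves 29% from 74 toward 0: 74 − 21.46 = 52.54 → 53.
H and S are unchanged.

hsl(50, 88%, 53%)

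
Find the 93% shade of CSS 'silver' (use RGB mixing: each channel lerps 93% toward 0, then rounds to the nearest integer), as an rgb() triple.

rgb(13, 13, 13)

CSS silver is rgb(192, 192, 192).
Per channel, c → c + 0.93(0 − c):
  R: 192 + 0.93×(0−192) = 192 − 178.56 = 13.44 → 13
  G: 192 + 0.93×(0−192) = 192 − 178.56 = 13.44 → 13
  B: 192 + 0.93×(0−192) = 192 − 178.56 = 13.44 → 13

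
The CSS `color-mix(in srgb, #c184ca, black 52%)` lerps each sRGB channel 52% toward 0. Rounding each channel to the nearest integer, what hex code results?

#5d3f61

#c184ca is rgb(193, 132, 202).
Lerp each channel 52% toward 0:
  R: 193 + 0.52×(0−193) = 193 − 100.36 = 92.64 → 93
  G: 132 − 68.64 = 63.36 → 63
  B: 202 + 0.52×(0−202) = 202 − 105.04 = 96.96 → 97
rgb(93, 63, 97) = #5d3f61.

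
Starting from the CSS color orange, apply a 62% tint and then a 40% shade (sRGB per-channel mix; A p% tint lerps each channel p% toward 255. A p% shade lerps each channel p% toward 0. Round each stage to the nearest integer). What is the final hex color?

#99855F

CSS orange is rgb(255, 165, 0).
Per channel, c → c + 0.62(255 − c):
  R: 255 + 0.62×(255−255) = 255 + 0 = 255 → 255
  G: 165 + 55.8 = 220.8 → 221
  B: 0 + 158.1 = 158.1 → 158
After the tint: rgb(255, 221, 158) = #FFDD9E.
Per channel, c → c + 0.4(0 − c):
  R: 255 + 0.4×(0−255) = 255 − 102 = 153 → 153
  G: 221 + 0.4×(0−221) = 221 − 88.4 = 132.6 → 133
  B: 158 − 63.2 = 94.8 → 95
rgb(153, 133, 95) = #99855F.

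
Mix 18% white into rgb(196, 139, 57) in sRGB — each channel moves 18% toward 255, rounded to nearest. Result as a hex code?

An 18% tint moves each channel 18% toward 255:
  R: 196 + 10.62 = 206.62 → 207
  G: 139 + 20.88 = 159.88 → 160
  B: 57 + 35.64 = 92.64 → 93
rgb(207, 160, 93) = #CFA05D.

#CFA05D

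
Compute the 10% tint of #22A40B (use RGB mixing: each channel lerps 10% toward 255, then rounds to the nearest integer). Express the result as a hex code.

#38AD23

#22A40B is rgb(34, 164, 11).
Per channel, c → c + 0.1(255 − c):
  R: 34 + 0.1×(255−34) = 34 + 22.1 = 56.1 → 56
  G: 164 + 0.1×(255−164) = 164 + 9.1 = 173.1 → 173
  B: 11 + 24.4 = 35.4 → 35
rgb(56, 173, 35) = #38AD23.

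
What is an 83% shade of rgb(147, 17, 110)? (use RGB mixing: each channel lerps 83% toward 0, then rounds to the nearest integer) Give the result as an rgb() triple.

rgb(25, 3, 19)

Per channel, c → c + 0.83(0 − c):
  R: 147 + 0.83×(0−147) = 147 − 122.01 = 24.99 → 25
  G: 17 + 0.83×(0−17) = 17 − 14.11 = 2.89 → 3
  B: 110 + 0.83×(0−110) = 110 − 91.3 = 18.7 → 19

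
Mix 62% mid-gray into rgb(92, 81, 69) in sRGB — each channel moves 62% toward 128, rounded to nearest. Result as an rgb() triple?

rgb(114, 110, 106)

Per channel, c → c + 0.62(128 − c):
  R: 92 + 22.32 = 114.32 → 114
  G: 81 + 0.62×(128−81) = 81 + 29.14 = 110.14 → 110
  B: 69 + 0.62×(128−69) = 69 + 36.58 = 105.58 → 106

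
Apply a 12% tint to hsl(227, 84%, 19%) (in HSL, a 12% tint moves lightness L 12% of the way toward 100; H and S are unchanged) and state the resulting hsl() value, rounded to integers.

L moves 12% from 19 toward 100: 19 + 9.72 = 28.72 → 29.
H and S are unchanged.

hsl(227, 84%, 29%)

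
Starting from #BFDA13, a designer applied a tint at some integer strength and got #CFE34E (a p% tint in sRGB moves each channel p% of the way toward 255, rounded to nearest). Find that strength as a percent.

25%

#BFDA13 is rgb(191, 218, 19); #CFE34E is rgb(207, 227, 78).
On the B channel (widest range): 78 ≈ 19 + (p/100)(255 − 19), so p ≈ 100×(78 − 19)/(255 − 19) = 5900/236 = 25.00.
p = 25 reproduces all three channels after rounding.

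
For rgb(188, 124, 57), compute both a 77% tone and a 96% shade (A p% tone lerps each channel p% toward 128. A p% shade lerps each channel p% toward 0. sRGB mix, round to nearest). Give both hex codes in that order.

77% tone:
  R: 188 + 0.77×(128−188) = 188 − 46.2 = 141.8 → 142
  G: 124 + 0.77×(128−124) = 124 + 3.08 = 127.08 → 127
  B: 57 + 54.67 = 111.67 → 112
  → #8e7f70
96% shade:
  R: 188 − 180.48 = 7.52 → 8
  G: 124 + 0.96×(0−124) = 124 − 119.04 = 4.96 → 5
  B: 57 − 54.72 = 2.28 → 2
  → #080502

#8e7f70, #080502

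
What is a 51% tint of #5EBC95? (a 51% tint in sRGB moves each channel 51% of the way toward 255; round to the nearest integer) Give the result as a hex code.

#B0DECB

#5EBC95 is rgb(94, 188, 149).
Per channel, c → c + 0.51(255 − c):
  R: 94 + 82.11 = 176.11 → 176
  G: 188 + 34.17 = 222.17 → 222
  B: 149 + 0.51×(255−149) = 149 + 54.06 = 203.06 → 203
rgb(176, 222, 203) = #B0DECB.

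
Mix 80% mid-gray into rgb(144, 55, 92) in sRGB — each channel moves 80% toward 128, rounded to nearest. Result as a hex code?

#837179

Lerp each channel 80% toward 128:
  R: 144 + 0.8×(128−144) = 144 − 12.8 = 131.2 → 131
  G: 55 + 58.4 = 113.4 → 113
  B: 92 + 28.8 = 120.8 → 121
rgb(131, 113, 121) = #837179.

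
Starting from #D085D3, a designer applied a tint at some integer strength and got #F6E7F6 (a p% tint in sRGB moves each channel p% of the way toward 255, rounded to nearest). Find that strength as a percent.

#D085D3 is rgb(208, 133, 211); #F6E7F6 is rgb(246, 231, 246).
On the G channel (widest range): 231 ≈ 133 + (p/100)(255 − 133), so p ≈ 100×(231 − 133)/(255 − 133) = 9800/122 = 80.33.
p = 80 reproduces all three channels after rounding.

80%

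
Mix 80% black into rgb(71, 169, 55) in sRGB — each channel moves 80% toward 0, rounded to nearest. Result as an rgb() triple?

rgb(14, 34, 11)

Lerp each channel 80% toward 0:
  R: 71 − 56.8 = 14.2 → 14
  G: 169 − 135.2 = 33.8 → 34
  B: 55 + 0.8×(0−55) = 55 − 44 = 11 → 11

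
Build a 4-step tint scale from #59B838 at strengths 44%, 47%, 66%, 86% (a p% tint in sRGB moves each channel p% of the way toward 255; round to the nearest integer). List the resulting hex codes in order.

#A2D790, #A7D996, #C7E7BB, #E8F5E3

#59B838 is rgb(89, 184, 56).
44%: (89 + 73.04 = 162.04→162, 184 + 31.24 = 215.24→215, 56 + 87.56 = 143.56→144) → #A2D790
47%: (89 + 78.02 = 167.02→167, 184 + 33.37 = 217.37→217, 56 + 93.53 = 149.53→150) → #A7D996
66%: (89 + 109.56 = 198.56→199, 184 + 46.86 = 230.86→231, 56 + 131.34 = 187.34→187) → #C7E7BB
86%: (89 + 142.76 = 231.76→232, 184 + 61.06 = 245.06→245, 56 + 171.14 = 227.14→227) → #E8F5E3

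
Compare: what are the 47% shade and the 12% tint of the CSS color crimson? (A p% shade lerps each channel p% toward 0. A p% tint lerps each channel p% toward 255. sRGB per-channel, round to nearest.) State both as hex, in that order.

#750B20, #E03053

CSS crimson is rgb(220, 20, 60).
47% shade:
  R: 220 − 103.4 = 116.6 → 117
  G: 20 − 9.4 = 10.6 → 11
  B: 60 − 28.2 = 31.8 → 32
  → #750B20
12% tint:
  R: 220 + 4.2 = 224.2 → 224
  G: 20 + 0.12×(255−20) = 20 + 28.2 = 48.2 → 48
  B: 60 + 23.4 = 83.4 → 83
  → #E03053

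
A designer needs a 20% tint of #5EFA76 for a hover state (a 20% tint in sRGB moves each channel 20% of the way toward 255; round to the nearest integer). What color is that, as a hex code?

#7EFB91

#5EFA76 is rgb(94, 250, 118).
A 20% tint moves each channel 20% toward 255:
  R: 94 + 0.2×(255−94) = 94 + 32.2 = 126.2 → 126
  G: 250 + 0.2×(255−250) = 250 + 1 = 251 → 251
  B: 118 + 27.4 = 145.4 → 145
rgb(126, 251, 145) = #7EFB91.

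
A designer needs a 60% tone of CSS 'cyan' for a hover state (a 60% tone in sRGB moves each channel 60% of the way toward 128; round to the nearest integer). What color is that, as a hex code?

#4DB3B3

CSS cyan is rgb(0, 255, 255).
A 60% tone moves each channel 60% toward 128:
  R: 0 + 76.8 = 76.8 → 77
  G: 255 + 0.6×(128−255) = 255 − 76.2 = 178.8 → 179
  B: 255 + 0.6×(128−255) = 255 − 76.2 = 178.8 → 179
rgb(77, 179, 179) = #4DB3B3.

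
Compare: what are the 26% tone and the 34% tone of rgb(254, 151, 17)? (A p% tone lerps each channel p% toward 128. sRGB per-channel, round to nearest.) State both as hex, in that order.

26% tone:
  R: 254 − 32.76 = 221.24 → 221
  G: 151 + 0.26×(128−151) = 151 − 5.98 = 145.02 → 145
  B: 17 + 0.26×(128−17) = 17 + 28.86 = 45.86 → 46
  → #dd912e
34% tone:
  R: 254 + 0.34×(128−254) = 254 − 42.84 = 211.16 → 211
  G: 151 + 0.34×(128−151) = 151 − 7.82 = 143.18 → 143
  B: 17 + 0.34×(128−17) = 17 + 37.74 = 54.74 → 55
  → #d38f37

#dd912e, #d38f37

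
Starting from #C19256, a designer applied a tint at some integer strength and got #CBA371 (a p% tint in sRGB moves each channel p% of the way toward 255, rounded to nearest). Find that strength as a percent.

16%

#C19256 is rgb(193, 146, 86); #CBA371 is rgb(203, 163, 113).
On the B channel (widest range): 113 ≈ 86 + (p/100)(255 − 86), so p ≈ 100×(113 − 86)/(255 − 86) = 2700/169 = 15.98.
p = 16 reproduces all three channels after rounding.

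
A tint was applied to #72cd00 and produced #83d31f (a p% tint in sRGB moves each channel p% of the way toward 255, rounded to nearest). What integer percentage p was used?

12%

#72cd00 is rgb(114, 205, 0); #83d31f is rgb(131, 211, 31).
On the B channel (widest range): 31 ≈ 0 + (p/100)(255 − 0), so p ≈ 100×(31 − 0)/(255 − 0) = 3100/255 = 12.16.
p = 12 reproduces all three channels after rounding.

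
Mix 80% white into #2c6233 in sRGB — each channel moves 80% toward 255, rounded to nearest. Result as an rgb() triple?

rgb(213, 224, 214)

#2c6233 is rgb(44, 98, 51).
Per channel, c → c + 0.8(255 − c):
  R: 44 + 0.8×(255−44) = 44 + 168.8 = 212.8 → 213
  G: 98 + 0.8×(255−98) = 98 + 125.6 = 223.6 → 224
  B: 51 + 0.8×(255−51) = 51 + 163.2 = 214.2 → 214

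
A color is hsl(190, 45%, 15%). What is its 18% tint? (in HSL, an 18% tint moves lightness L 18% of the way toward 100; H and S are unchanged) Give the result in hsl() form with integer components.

L moves 18% from 15 toward 100: 15 + 15.3 = 30.3 → 30.
H and S are unchanged.

hsl(190, 45%, 30%)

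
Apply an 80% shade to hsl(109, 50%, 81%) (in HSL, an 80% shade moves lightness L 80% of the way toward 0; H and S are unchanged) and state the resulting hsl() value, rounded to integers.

L moves 80% from 81 toward 0: 81 − 64.8 = 16.2 → 16.
H and S are unchanged.

hsl(109, 50%, 16%)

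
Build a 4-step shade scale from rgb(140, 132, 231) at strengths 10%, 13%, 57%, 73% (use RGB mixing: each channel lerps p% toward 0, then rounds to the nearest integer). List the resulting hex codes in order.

#7e77d0, #7a73c9, #3c3963, #26243e

10%: (140 − 14 = 126→126, 132 − 13.2 = 118.8→119, 231 − 23.1 = 207.9→208) → #7e77d0
13%: (140 − 18.2 = 121.8→122, 132 − 17.16 = 114.84→115, 231 − 30.03 = 200.97→201) → #7a73c9
57%: (140 − 79.8 = 60.2→60, 132 − 75.24 = 56.76→57, 231 − 131.67 = 99.33→99) → #3c3963
73%: (140 − 102.2 = 37.8→38, 132 − 96.36 = 35.64→36, 231 − 168.63 = 62.37→62) → #26243e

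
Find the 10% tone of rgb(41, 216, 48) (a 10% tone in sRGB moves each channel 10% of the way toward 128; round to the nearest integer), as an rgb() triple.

rgb(50, 207, 56)

Lerp each channel 10% toward 128:
  R: 41 + 8.7 = 49.7 → 50
  G: 216 − 8.8 = 207.2 → 207
  B: 48 + 0.1×(128−48) = 48 + 8 = 56 → 56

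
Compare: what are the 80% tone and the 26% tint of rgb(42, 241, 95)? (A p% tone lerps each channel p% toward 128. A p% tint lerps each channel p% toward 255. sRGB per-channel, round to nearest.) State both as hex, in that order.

#6f9779, #61f589

80% tone:
  R: 42 + 0.8×(128−42) = 42 + 68.8 = 110.8 → 111
  G: 241 − 90.4 = 150.6 → 151
  B: 95 + 26.4 = 121.4 → 121
  → #6f9779
26% tint:
  R: 42 + 0.26×(255−42) = 42 + 55.38 = 97.38 → 97
  G: 241 + 0.26×(255−241) = 241 + 3.64 = 244.64 → 245
  B: 95 + 0.26×(255−95) = 95 + 41.6 = 136.6 → 137
  → #61f589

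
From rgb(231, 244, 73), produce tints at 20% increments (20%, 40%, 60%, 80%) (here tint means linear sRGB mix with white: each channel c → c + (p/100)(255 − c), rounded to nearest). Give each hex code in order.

20%: (231 + 4.8 = 235.8→236, 244 + 2.2 = 246.2→246, 73 + 36.4 = 109.4→109) → #ECF66D
40%: (231 + 9.6 = 240.6→241, 244 + 4.4 = 248.4→248, 73 + 72.8 = 145.8→146) → #F1F892
60%: (231 + 14.4 = 245.4→245, 244 + 6.6 = 250.6→251, 73 + 109.2 = 182.2→182) → #F5FBB6
80%: (231 + 19.2 = 250.2→250, 244 + 8.8 = 252.8→253, 73 + 145.6 = 218.6→219) → #FAFDDB

#ECF66D, #F1F892, #F5FBB6, #FAFDDB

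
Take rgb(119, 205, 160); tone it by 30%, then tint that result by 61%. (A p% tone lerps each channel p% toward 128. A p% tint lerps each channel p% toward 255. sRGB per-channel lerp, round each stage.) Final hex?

Lerp each channel 30% toward 128:
  R: 119 + 0.3×(128−119) = 119 + 2.7 = 121.7 → 122
  G: 205 − 23.1 = 181.9 → 182
  B: 160 + 0.3×(128−160) = 160 − 9.6 = 150.4 → 150
After the tone: rgb(122, 182, 150) = #7AB696.
A 61% tint moves each channel 61% toward 255:
  R: 122 + 0.61×(255−122) = 122 + 81.13 = 203.13 → 203
  G: 182 + 0.61×(255−182) = 182 + 44.53 = 226.53 → 227
  B: 150 + 64.05 = 214.05 → 214
rgb(203, 227, 214) = #CBE3D6.

#CBE3D6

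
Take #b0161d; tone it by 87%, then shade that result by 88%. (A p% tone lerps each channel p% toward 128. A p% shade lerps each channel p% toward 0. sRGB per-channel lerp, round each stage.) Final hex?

#b0161d is rgb(176, 22, 29).
Per channel, c → c + 0.87(128 − c):
  R: 176 − 41.76 = 134.24 → 134
  G: 22 + 92.22 = 114.22 → 114
  B: 29 + 0.87×(128−29) = 29 + 86.13 = 115.13 → 115
After the tone: rgb(134, 114, 115) = #867273.
Lerp each channel 88% toward 0:
  R: 134 − 117.92 = 16.08 → 16
  G: 114 − 100.32 = 13.68 → 14
  B: 115 − 101.2 = 13.8 → 14
rgb(16, 14, 14) = #100e0e.

#100e0e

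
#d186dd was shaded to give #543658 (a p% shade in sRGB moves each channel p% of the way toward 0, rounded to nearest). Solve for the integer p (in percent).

60%

#d186dd is rgb(209, 134, 221); #543658 is rgb(84, 54, 88).
On the B channel (widest range): 88 ≈ 221 + (p/100)(0 − 221), so p ≈ 100×(88 − 221)/(0 − 221) = -13300/-221 = 60.18.
p = 60 reproduces all three channels after rounding.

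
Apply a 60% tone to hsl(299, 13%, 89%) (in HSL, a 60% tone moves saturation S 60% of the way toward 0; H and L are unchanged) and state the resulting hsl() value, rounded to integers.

hsl(299, 5%, 89%)

S moves 60% from 13 toward 0: 13 − 7.8 = 5.2 → 5.
H and L are unchanged.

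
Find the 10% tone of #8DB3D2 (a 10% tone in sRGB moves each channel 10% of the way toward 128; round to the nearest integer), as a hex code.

#8DB3D2 is rgb(141, 179, 210).
A 10% tone moves each channel 10% toward 128:
  R: 141 + 0.1×(128−141) = 141 − 1.3 = 139.7 → 140
  G: 179 − 5.1 = 173.9 → 174
  B: 210 + 0.1×(128−210) = 210 − 8.2 = 201.8 → 202
rgb(140, 174, 202) = #8CAECA.

#8CAECA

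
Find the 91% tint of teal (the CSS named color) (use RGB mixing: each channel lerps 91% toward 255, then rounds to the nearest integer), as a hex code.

#E8F4F4

CSS teal is rgb(0, 128, 128).
Per channel, c → c + 0.91(255 − c):
  R: 0 + 0.91×(255−0) = 0 + 232.05 = 232.05 → 232
  G: 128 + 0.91×(255−128) = 128 + 115.57 = 243.57 → 244
  B: 128 + 0.91×(255−128) = 128 + 115.57 = 243.57 → 244
rgb(232, 244, 244) = #E8F4F4.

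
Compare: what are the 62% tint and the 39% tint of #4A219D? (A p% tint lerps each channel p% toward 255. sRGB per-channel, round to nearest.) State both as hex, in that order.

#4A219D is rgb(74, 33, 157).
62% tint:
  R: 74 + 0.62×(255−74) = 74 + 112.22 = 186.22 → 186
  G: 33 + 0.62×(255−33) = 33 + 137.64 = 170.64 → 171
  B: 157 + 0.62×(255−157) = 157 + 60.76 = 217.76 → 218
  → #BAABDA
39% tint:
  R: 74 + 70.59 = 144.59 → 145
  G: 33 + 0.39×(255−33) = 33 + 86.58 = 119.58 → 120
  B: 157 + 0.39×(255−157) = 157 + 38.22 = 195.22 → 195
  → #9178C3

#BAABDA, #9178C3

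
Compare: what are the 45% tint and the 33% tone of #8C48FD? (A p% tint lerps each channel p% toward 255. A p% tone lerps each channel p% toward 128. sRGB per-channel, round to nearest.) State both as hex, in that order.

#8C48FD is rgb(140, 72, 253).
45% tint:
  R: 140 + 0.45×(255−140) = 140 + 51.75 = 191.75 → 192
  G: 72 + 82.35 = 154.35 → 154
  B: 253 + 0.9 = 253.9 → 254
  → #C09AFE
33% tone:
  R: 140 − 3.96 = 136.04 → 136
  G: 72 + 18.48 = 90.48 → 90
  B: 253 + 0.33×(128−253) = 253 − 41.25 = 211.75 → 212
  → #885AD4

#C09AFE, #885AD4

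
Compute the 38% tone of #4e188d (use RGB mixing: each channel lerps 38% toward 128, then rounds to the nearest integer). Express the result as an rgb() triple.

rgb(97, 64, 136)

#4e188d is rgb(78, 24, 141).
A 38% tone moves each channel 38% toward 128:
  R: 78 + 19 = 97 → 97
  G: 24 + 39.52 = 63.52 → 64
  B: 141 + 0.38×(128−141) = 141 − 4.94 = 136.06 → 136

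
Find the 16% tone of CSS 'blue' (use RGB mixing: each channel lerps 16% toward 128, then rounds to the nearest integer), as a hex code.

CSS blue is rgb(0, 0, 255).
A 16% tone moves each channel 16% toward 128:
  R: 0 + 20.48 = 20.48 → 20
  G: 0 + 0.16×(128−0) = 0 + 20.48 = 20.48 → 20
  B: 255 + 0.16×(128−255) = 255 − 20.32 = 234.68 → 235
rgb(20, 20, 235) = #1414EB.

#1414EB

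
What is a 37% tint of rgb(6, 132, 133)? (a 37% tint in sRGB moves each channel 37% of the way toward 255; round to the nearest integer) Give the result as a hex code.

#62b2b2

A 37% tint moves each channel 37% toward 255:
  R: 6 + 0.37×(255−6) = 6 + 92.13 = 98.13 → 98
  G: 132 + 45.51 = 177.51 → 178
  B: 133 + 0.37×(255−133) = 133 + 45.14 = 178.14 → 178
rgb(98, 178, 178) = #62b2b2.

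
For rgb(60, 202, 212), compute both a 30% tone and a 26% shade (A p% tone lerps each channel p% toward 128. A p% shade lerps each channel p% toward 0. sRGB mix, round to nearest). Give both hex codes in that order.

#50b4bb, #2c959d

30% tone:
  R: 60 + 0.3×(128−60) = 60 + 20.4 = 80.4 → 80
  G: 202 + 0.3×(128−202) = 202 − 22.2 = 179.8 → 180
  B: 212 + 0.3×(128−212) = 212 − 25.2 = 186.8 → 187
  → #50b4bb
26% shade:
  R: 60 + 0.26×(0−60) = 60 − 15.6 = 44.4 → 44
  G: 202 − 52.52 = 149.48 → 149
  B: 212 + 0.26×(0−212) = 212 − 55.12 = 156.88 → 157
  → #2c959d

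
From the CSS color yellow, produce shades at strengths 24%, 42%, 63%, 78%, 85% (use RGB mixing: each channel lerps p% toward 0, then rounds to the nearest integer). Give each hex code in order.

CSS yellow is rgb(255, 255, 0).
24%: (255 − 61.2 = 193.8→194, 255 − 61.2 = 193.8→194, 0→0) → #C2C200
42%: (255 − 107.1 = 147.9→148, 255 − 107.1 = 147.9→148, 0→0) → #949400
63%: (255 − 160.65 = 94.35→94, 255 − 160.65 = 94.35→94, 0→0) → #5E5E00
78%: (255 − 198.9 = 56.1→56, 255 − 198.9 = 56.1→56, 0→0) → #383800
85%: (255 − 216.75 = 38.25→38, 255 − 216.75 = 38.25→38, 0→0) → #262600

#C2C200, #949400, #5E5E00, #383800, #262600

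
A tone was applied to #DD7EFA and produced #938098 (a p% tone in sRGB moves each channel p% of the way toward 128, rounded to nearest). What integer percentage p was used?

80%

#DD7EFA is rgb(221, 126, 250); #938098 is rgb(147, 128, 152).
On the B channel (widest range): 152 ≈ 250 + (p/100)(128 − 250), so p ≈ 100×(152 − 250)/(128 − 250) = -9800/-122 = 80.33.
p = 80 reproduces all three channels after rounding.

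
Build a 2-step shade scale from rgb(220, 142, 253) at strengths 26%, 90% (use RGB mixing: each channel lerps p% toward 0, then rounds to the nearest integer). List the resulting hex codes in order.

26%: (220 − 57.2 = 162.8→163, 142 − 36.92 = 105.08→105, 253 − 65.78 = 187.22→187) → #A369BB
90%: (220 − 198 = 22→22, 142 − 127.8 = 14.2→14, 253 − 227.7 = 25.3→25) → #160E19

#A369BB, #160E19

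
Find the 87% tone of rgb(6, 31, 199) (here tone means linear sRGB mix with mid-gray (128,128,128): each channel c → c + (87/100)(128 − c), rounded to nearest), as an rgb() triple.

rgb(112, 115, 137)

Per channel, c → c + 0.87(128 − c):
  R: 6 + 106.14 = 112.14 → 112
  G: 31 + 84.39 = 115.39 → 115
  B: 199 − 61.77 = 137.23 → 137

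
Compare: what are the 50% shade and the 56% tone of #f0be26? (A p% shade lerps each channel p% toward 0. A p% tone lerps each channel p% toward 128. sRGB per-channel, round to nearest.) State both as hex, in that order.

#f0be26 is rgb(240, 190, 38).
50% shade:
  R: 240 − 120 = 120 → 120
  G: 190 + 0.5×(0−190) = 190 − 95 = 95 → 95
  B: 38 + 0.5×(0−38) = 38 − 19 = 19 → 19
  → #785f13
56% tone:
  R: 240 + 0.56×(128−240) = 240 − 62.72 = 177.28 → 177
  G: 190 + 0.56×(128−190) = 190 − 34.72 = 155.28 → 155
  B: 38 + 0.56×(128−38) = 38 + 50.4 = 88.4 → 88
  → #b19b58

#785f13, #b19b58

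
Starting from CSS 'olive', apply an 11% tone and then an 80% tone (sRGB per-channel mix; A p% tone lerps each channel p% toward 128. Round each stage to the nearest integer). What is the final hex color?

CSS olive is rgb(128, 128, 0).
Lerp each channel 11% toward 128:
  R: 128 + 0.11×(128−128) = 128 + 0 = 128 → 128
  G: 128 + 0.11×(128−128) = 128 + 0 = 128 → 128
  B: 0 + 0.11×(128−0) = 0 + 14.08 = 14.08 → 14
After the tone: rgb(128, 128, 14) = #80800E.
Per channel, c → c + 0.8(128 − c):
  R: 128 + 0.8×(128−128) = 128 + 0 = 128 → 128
  G: 128 + 0 = 128 → 128
  B: 14 + 0.8×(128−14) = 14 + 91.2 = 105.2 → 105
rgb(128, 128, 105) = #808069.

#808069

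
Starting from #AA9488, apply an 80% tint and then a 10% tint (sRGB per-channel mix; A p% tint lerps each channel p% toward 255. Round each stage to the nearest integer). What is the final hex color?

#F0ECE9

#AA9488 is rgb(170, 148, 136).
Per channel, c → c + 0.8(255 − c):
  R: 170 + 68 = 238 → 238
  G: 148 + 85.6 = 233.6 → 234
  B: 136 + 0.8×(255−136) = 136 + 95.2 = 231.2 → 231
After the tint: rgb(238, 234, 231) = #EEEAE7.
Lerp each channel 10% toward 255:
  R: 238 + 0.1×(255−238) = 238 + 1.7 = 239.7 → 240
  G: 234 + 0.1×(255−234) = 234 + 2.1 = 236.1 → 236
  B: 231 + 2.4 = 233.4 → 233
rgb(240, 236, 233) = #F0ECE9.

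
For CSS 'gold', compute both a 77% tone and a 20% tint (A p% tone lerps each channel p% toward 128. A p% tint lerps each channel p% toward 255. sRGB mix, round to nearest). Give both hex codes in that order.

#9D9463, #FFDF33

CSS gold is rgb(255, 215, 0).
77% tone:
  R: 255 + 0.77×(128−255) = 255 − 97.79 = 157.21 → 157
  G: 215 + 0.77×(128−215) = 215 − 66.99 = 148.01 → 148
  B: 0 + 98.56 = 98.56 → 99
  → #9D9463
20% tint:
  R: 255 + 0.2×(255−255) = 255 + 0 = 255 → 255
  G: 215 + 8 = 223 → 223
  B: 0 + 0.2×(255−0) = 0 + 51 = 51 → 51
  → #FFDF33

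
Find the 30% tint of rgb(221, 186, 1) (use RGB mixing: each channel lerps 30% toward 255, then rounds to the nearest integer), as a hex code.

#E7CF4D

A 30% tint moves each channel 30% toward 255:
  R: 221 + 10.2 = 231.2 → 231
  G: 186 + 0.3×(255−186) = 186 + 20.7 = 206.7 → 207
  B: 1 + 76.2 = 77.2 → 77
rgb(231, 207, 77) = #E7CF4D.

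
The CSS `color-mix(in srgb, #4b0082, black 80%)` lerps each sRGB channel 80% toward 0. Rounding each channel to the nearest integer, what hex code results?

#4b0082 is rgb(75, 0, 130).
An 80% shade moves each channel 80% toward 0:
  R: 75 + 0.8×(0−75) = 75 − 60 = 15 → 15
  G: 0 + 0.8×(0−0) = 0 + 0 = 0 → 0
  B: 130 − 104 = 26 → 26
rgb(15, 0, 26) = #0f001a.

#0f001a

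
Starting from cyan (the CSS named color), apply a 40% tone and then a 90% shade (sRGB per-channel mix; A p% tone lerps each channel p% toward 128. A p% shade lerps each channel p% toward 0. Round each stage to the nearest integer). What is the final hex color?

CSS cyan is rgb(0, 255, 255).
Per channel, c → c + 0.4(128 − c):
  R: 0 + 51.2 = 51.2 → 51
  G: 255 + 0.4×(128−255) = 255 − 50.8 = 204.2 → 204
  B: 255 − 50.8 = 204.2 → 204
After the tone: rgb(51, 204, 204) = #33CCCC.
Lerp each channel 90% toward 0:
  R: 51 + 0.9×(0−51) = 51 − 45.9 = 5.1 → 5
  G: 204 + 0.9×(0−204) = 204 − 183.6 = 20.4 → 20
  B: 204 + 0.9×(0−204) = 204 − 183.6 = 20.4 → 20
rgb(5, 20, 20) = #051414.

#051414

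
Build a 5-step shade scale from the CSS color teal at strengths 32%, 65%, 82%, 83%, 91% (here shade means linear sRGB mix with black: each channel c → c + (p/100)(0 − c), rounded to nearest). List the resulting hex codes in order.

#005757, #002D2D, #001717, #001616, #000C0C

CSS teal is rgb(0, 128, 128).
32%: (0→0, 128 − 40.96 = 87.04→87, 128 − 40.96 = 87.04→87) → #005757
65%: (0→0, 128 − 83.2 = 44.8→45, 128 − 83.2 = 44.8→45) → #002D2D
82%: (0→0, 128 − 104.96 = 23.04→23, 128 − 104.96 = 23.04→23) → #001717
83%: (0→0, 128 − 106.24 = 21.76→22, 128 − 106.24 = 21.76→22) → #001616
91%: (0→0, 128 − 116.48 = 11.52→12, 128 − 116.48 = 11.52→12) → #000C0C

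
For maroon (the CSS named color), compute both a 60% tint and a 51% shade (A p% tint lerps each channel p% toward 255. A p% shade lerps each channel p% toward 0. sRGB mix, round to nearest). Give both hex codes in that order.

CSS maroon is rgb(128, 0, 0).
60% tint:
  R: 128 + 0.6×(255−128) = 128 + 76.2 = 204.2 → 204
  G: 0 + 0.6×(255−0) = 0 + 153 = 153 → 153
  B: 0 + 0.6×(255−0) = 0 + 153 = 153 → 153
  → #cc9999
51% shade:
  R: 128 + 0.51×(0−128) = 128 − 65.28 = 62.72 → 63
  G: 0 + 0 = 0 → 0
  B: 0 + 0.51×(0−0) = 0 + 0 = 0 → 0
  → #3f0000

#cc9999, #3f0000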